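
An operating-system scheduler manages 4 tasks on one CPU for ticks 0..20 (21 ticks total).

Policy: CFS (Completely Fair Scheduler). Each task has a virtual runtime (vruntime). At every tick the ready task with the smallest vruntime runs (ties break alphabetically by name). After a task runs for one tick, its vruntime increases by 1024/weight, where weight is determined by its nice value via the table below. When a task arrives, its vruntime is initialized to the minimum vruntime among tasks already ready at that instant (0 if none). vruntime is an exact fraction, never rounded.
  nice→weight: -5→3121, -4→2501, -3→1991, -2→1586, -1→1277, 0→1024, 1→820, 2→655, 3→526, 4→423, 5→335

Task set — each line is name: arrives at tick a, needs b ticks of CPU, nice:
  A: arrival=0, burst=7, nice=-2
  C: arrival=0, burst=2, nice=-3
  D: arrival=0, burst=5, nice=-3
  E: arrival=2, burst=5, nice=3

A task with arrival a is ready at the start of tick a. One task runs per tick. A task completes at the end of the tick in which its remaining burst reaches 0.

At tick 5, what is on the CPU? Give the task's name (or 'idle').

t=0: vr[A=0 C=0 D=0] → run A
t=1: vr[A=512/793 C=0 D=0] → run C
t=2: vr[A=512/793 C=1024/1991 D=0 E=0] → run D
t=3: vr[A=512/793 C=1024/1991 D=1024/1991 E=0] → run E
t=4: vr[A=512/793 C=1024/1991 D=1024/1991 E=512/263] → run C
t=5: vr[A=512/793 D=1024/1991 E=512/263] → run D
t=6: vr[A=512/793 D=2048/1991 E=512/263] → run A
t=7: vr[A=1024/793 D=2048/1991 E=512/263] → run D
t=8: vr[A=1024/793 D=3072/1991 E=512/263] → run A
t=9: vr[A=1536/793 D=3072/1991 E=512/263] → run D
t=10: vr[A=1536/793 D=4096/1991 E=512/263] → run A
t=11: vr[A=2048/793 D=4096/1991 E=512/263] → run E
t=12: vr[A=2048/793 D=4096/1991 E=1024/263] → run D
t=13: vr[A=2048/793 E=1024/263] → run A
t=14: vr[A=2560/793 E=1024/263] → run A
t=15: vr[A=3072/793 E=1024/263] → run A
t=16: vr[E=1024/263] → run E
t=17: vr[E=1536/263] → run E
t=18: vr[E=2048/263] → run E
t=19: (idle)
t=20: (idle)

running at tick 5 = D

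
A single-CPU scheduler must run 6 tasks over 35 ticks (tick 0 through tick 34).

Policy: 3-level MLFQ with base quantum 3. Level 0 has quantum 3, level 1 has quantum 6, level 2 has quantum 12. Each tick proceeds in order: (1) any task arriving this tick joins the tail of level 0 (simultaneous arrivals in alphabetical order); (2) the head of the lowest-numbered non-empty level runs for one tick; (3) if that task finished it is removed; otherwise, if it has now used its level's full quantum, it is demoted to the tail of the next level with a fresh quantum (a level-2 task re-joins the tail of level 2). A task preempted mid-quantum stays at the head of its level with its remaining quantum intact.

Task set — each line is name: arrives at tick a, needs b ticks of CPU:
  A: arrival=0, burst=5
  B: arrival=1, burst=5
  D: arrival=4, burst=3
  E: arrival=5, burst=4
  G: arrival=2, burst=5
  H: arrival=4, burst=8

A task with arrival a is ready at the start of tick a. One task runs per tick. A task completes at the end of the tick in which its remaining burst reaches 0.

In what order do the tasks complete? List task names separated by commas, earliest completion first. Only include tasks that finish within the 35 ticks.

t=0: L0/L1/L2 = A/-/- → run A
t=1: L0/L1/L2 = AB/-/- → run A
t=2: L0/L1/L2 = ABG/-/- → run A
t=3: L0/L1/L2 = BG/A/- → run B
t=4: L0/L1/L2 = BGDH/A/- → run B
t=5: L0/L1/L2 = BGDHE/A/- → run B
t=6: L0/L1/L2 = GDHE/AB/- → run G
t=7: L0/L1/L2 = GDHE/AB/- → run G
t=8: L0/L1/L2 = GDHE/AB/- → run G
t=9: L0/L1/L2 = DHE/ABG/- → run D
t=10: L0/L1/L2 = DHE/ABG/- → run D
t=11: L0/L1/L2 = DHE/ABG/- → run D
t=12: L0/L1/L2 = HE/ABG/- → run H
t=13: L0/L1/L2 = HE/ABG/- → run H
t=14: L0/L1/L2 = HE/ABG/- → run H
t=15: L0/L1/L2 = E/ABGH/- → run E
t=16: L0/L1/L2 = E/ABGH/- → run E
t=17: L0/L1/L2 = E/ABGH/- → run E
t=18: L0/L1/L2 = -/ABGHE/- → run A
t=19: L0/L1/L2 = -/ABGHE/- → run A
t=20: L0/L1/L2 = -/BGHE/- → run B
t=21: L0/L1/L2 = -/BGHE/- → run B
t=22: L0/L1/L2 = -/GHE/- → run G
t=23: L0/L1/L2 = -/GHE/- → run G
t=24: L0/L1/L2 = -/HE/- → run H
t=25: L0/L1/L2 = -/HE/- → run H
t=26: L0/L1/L2 = -/HE/- → run H
t=27: L0/L1/L2 = -/HE/- → run H
t=28: L0/L1/L2 = -/HE/- → run H
t=29: L0/L1/L2 = -/E/- → run E
t=30: (idle)
t=31: (idle)
t=32: (idle)
t=33: (idle)
t=34: (idle)

completion order = D, A, B, G, H, E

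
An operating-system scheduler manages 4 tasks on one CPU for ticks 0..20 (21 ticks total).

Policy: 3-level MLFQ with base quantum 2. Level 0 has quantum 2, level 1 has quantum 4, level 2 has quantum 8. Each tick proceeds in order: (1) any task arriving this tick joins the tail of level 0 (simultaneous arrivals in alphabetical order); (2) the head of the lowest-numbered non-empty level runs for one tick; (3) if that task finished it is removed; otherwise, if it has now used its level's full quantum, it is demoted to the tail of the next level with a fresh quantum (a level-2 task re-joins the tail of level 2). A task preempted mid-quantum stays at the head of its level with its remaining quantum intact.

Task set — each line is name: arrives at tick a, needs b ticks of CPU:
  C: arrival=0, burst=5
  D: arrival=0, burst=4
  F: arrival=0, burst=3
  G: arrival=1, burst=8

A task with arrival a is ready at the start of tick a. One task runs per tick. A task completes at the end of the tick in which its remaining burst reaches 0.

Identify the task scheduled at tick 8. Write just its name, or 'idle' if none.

running at tick 8 = C

t=0: L0/L1/L2 = CDF/-/- → run C
t=1: L0/L1/L2 = CDFG/-/- → run C
t=2: L0/L1/L2 = DFG/C/- → run D
t=3: L0/L1/L2 = DFG/C/- → run D
t=4: L0/L1/L2 = FG/CD/- → run F
t=5: L0/L1/L2 = FG/CD/- → run F
t=6: L0/L1/L2 = G/CDF/- → run G
t=7: L0/L1/L2 = G/CDF/- → run G
t=8: L0/L1/L2 = -/CDFG/- → run C
t=9: L0/L1/L2 = -/CDFG/- → run C
t=10: L0/L1/L2 = -/CDFG/- → run C
t=11: L0/L1/L2 = -/DFG/- → run D
t=12: L0/L1/L2 = -/DFG/- → run D
t=13: L0/L1/L2 = -/FG/- → run F
t=14: L0/L1/L2 = -/G/- → run G
t=15: L0/L1/L2 = -/G/- → run G
t=16: L0/L1/L2 = -/G/- → run G
t=17: L0/L1/L2 = -/G/- → run G
t=18: L0/L1/L2 = -/-/G → run G
t=19: L0/L1/L2 = -/-/G → run G
t=20: (idle)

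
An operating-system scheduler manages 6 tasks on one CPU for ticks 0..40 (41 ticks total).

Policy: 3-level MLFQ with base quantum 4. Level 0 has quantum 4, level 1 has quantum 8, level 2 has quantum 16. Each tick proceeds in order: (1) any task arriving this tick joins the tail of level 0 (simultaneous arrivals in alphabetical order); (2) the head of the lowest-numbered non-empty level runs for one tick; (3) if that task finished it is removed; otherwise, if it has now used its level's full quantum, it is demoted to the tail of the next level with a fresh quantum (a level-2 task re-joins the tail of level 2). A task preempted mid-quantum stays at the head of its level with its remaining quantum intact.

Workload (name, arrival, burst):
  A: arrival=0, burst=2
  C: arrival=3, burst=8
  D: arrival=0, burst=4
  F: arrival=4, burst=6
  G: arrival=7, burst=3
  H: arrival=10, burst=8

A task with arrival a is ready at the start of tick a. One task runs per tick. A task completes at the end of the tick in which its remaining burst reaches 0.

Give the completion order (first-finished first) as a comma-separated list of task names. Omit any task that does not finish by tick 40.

t=0: L0/L1/L2 = AD/-/- → run A
t=1: L0/L1/L2 = AD/-/- → run A
t=2: L0/L1/L2 = D/-/- → run D
t=3: L0/L1/L2 = DC/-/- → run D
t=4: L0/L1/L2 = DCF/-/- → run D
t=5: L0/L1/L2 = DCF/-/- → run D
t=6: L0/L1/L2 = CF/-/- → run C
t=7: L0/L1/L2 = CFG/-/- → run C
t=8: L0/L1/L2 = CFG/-/- → run C
t=9: L0/L1/L2 = CFG/-/- → run C
t=10: L0/L1/L2 = FGH/C/- → run F
t=11: L0/L1/L2 = FGH/C/- → run F
t=12: L0/L1/L2 = FGH/C/- → run F
t=13: L0/L1/L2 = FGH/C/- → run F
t=14: L0/L1/L2 = GH/CF/- → run G
t=15: L0/L1/L2 = GH/CF/- → run G
t=16: L0/L1/L2 = GH/CF/- → run G
t=17: L0/L1/L2 = H/CF/- → run H
t=18: L0/L1/L2 = H/CF/- → run H
t=19: L0/L1/L2 = H/CF/- → run H
t=20: L0/L1/L2 = H/CF/- → run H
t=21: L0/L1/L2 = -/CFH/- → run C
t=22: L0/L1/L2 = -/CFH/- → run C
t=23: L0/L1/L2 = -/CFH/- → run C
t=24: L0/L1/L2 = -/CFH/- → run C
t=25: L0/L1/L2 = -/FH/- → run F
t=26: L0/L1/L2 = -/FH/- → run F
t=27: L0/L1/L2 = -/H/- → run H
t=28: L0/L1/L2 = -/H/- → run H
t=29: L0/L1/L2 = -/H/- → run H
t=30: L0/L1/L2 = -/H/- → run H
t=31: (idle)
t=32: (idle)
t=33: (idle)
t=34: (idle)
t=35: (idle)
t=36: (idle)
t=37: (idle)
t=38: (idle)
t=39: (idle)
t=40: (idle)

completion order = A, D, G, C, F, H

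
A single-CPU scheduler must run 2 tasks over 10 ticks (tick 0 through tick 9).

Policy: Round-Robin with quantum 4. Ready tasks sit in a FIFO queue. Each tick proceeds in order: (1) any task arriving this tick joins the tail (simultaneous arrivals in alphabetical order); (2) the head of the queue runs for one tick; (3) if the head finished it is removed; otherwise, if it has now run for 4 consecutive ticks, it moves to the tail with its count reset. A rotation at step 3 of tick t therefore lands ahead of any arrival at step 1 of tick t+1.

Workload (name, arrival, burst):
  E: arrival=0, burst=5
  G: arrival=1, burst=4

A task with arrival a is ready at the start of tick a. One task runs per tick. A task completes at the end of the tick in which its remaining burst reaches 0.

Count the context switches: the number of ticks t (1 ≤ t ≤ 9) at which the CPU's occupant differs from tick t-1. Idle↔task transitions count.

t=0: queue=[E] q_used=0 → run E
t=1: queue=[E,G] q_used=1 → run E
t=2: queue=[E,G] q_used=2 → run E
t=3: queue=[E,G] q_used=3 → run E
t=4: queue=[G,E] q_used=0 → run G
t=5: queue=[G,E] q_used=1 → run G
t=6: queue=[G,E] q_used=2 → run G
t=7: queue=[G,E] q_used=3 → run G
t=8: queue=[E] q_used=0 → run E
t=9: (idle)

context switches = 3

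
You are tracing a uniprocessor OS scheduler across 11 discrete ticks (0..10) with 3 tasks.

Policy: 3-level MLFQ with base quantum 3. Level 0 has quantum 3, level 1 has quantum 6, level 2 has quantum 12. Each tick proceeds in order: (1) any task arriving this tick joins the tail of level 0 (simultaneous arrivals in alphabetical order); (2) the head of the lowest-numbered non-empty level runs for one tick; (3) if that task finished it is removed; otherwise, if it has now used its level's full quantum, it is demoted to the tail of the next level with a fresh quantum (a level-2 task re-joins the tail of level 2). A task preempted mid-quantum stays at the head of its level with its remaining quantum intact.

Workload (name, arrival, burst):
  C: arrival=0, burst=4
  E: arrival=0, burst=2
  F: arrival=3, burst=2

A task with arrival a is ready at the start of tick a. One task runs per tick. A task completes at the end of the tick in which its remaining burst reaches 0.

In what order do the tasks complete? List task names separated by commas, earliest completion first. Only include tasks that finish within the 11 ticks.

completion order = E, F, C

t=0: L0/L1/L2 = CE/-/- → run C
t=1: L0/L1/L2 = CE/-/- → run C
t=2: L0/L1/L2 = CE/-/- → run C
t=3: L0/L1/L2 = EF/C/- → run E
t=4: L0/L1/L2 = EF/C/- → run E
t=5: L0/L1/L2 = F/C/- → run F
t=6: L0/L1/L2 = F/C/- → run F
t=7: L0/L1/L2 = -/C/- → run C
t=8: (idle)
t=9: (idle)
t=10: (idle)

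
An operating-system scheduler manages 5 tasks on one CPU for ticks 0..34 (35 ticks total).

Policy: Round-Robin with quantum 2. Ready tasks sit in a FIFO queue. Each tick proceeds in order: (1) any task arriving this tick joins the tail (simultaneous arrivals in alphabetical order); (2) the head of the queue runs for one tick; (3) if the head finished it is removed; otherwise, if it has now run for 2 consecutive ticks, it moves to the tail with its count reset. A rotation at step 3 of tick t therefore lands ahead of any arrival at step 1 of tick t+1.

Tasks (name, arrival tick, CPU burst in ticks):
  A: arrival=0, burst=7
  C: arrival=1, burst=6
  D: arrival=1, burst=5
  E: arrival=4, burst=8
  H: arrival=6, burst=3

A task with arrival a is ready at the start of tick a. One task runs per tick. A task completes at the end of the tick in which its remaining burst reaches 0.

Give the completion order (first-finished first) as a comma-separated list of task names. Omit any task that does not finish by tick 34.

t=0: queue=[A] q_used=0 → run A
t=1: queue=[A,C,D] q_used=1 → run A
t=2: queue=[C,D,A] q_used=0 → run C
t=3: queue=[C,D,A] q_used=1 → run C
t=4: queue=[D,A,C,E] q_used=0 → run D
t=5: queue=[D,A,C,E] q_used=1 → run D
t=6: queue=[A,C,E,D,H] q_used=0 → run A
t=7: queue=[A,C,E,D,H] q_used=1 → run A
t=8: queue=[C,E,D,H,A] q_used=0 → run C
t=9: queue=[C,E,D,H,A] q_used=1 → run C
t=10: queue=[E,D,H,A,C] q_used=0 → run E
t=11: queue=[E,D,H,A,C] q_used=1 → run E
t=12: queue=[D,H,A,C,E] q_used=0 → run D
t=13: queue=[D,H,A,C,E] q_used=1 → run D
t=14: queue=[H,A,C,E,D] q_used=0 → run H
t=15: queue=[H,A,C,E,D] q_used=1 → run H
t=16: queue=[A,C,E,D,H] q_used=0 → run A
t=17: queue=[A,C,E,D,H] q_used=1 → run A
t=18: queue=[C,E,D,H,A] q_used=0 → run C
t=19: queue=[C,E,D,H,A] q_used=1 → run C
t=20: queue=[E,D,H,A] q_used=0 → run E
t=21: queue=[E,D,H,A] q_used=1 → run E
t=22: queue=[D,H,A,E] q_used=0 → run D
t=23: queue=[H,A,E] q_used=0 → run H
t=24: queue=[A,E] q_used=0 → run A
t=25: queue=[E] q_used=0 → run E
t=26: queue=[E] q_used=1 → run E
t=27: queue=[E] q_used=0 → run E
t=28: queue=[E] q_used=1 → run E
t=29: (idle)
t=30: (idle)
t=31: (idle)
t=32: (idle)
t=33: (idle)
t=34: (idle)

completion order = C, D, H, A, E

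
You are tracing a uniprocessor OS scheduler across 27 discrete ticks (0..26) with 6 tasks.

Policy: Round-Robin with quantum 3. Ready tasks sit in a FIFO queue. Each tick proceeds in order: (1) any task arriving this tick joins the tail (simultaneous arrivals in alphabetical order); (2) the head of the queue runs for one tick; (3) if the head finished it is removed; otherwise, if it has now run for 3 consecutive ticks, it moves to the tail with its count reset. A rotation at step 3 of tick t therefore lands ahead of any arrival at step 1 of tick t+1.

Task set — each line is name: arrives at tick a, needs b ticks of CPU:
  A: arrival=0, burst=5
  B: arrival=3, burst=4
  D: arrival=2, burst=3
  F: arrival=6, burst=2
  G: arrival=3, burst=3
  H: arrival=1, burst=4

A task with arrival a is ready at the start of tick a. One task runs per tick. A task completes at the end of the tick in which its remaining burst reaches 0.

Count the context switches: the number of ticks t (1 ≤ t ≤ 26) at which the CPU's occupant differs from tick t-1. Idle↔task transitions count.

t=0: queue=[A] q_used=0 → run A
t=1: queue=[A,H] q_used=1 → run A
t=2: queue=[A,H,D] q_used=2 → run A
t=3: queue=[H,D,A,B,G] q_used=0 → run H
t=4: queue=[H,D,A,B,G] q_used=1 → run H
t=5: queue=[H,D,A,B,G] q_used=2 → run H
t=6: queue=[D,A,B,G,H,F] q_used=0 → run D
t=7: queue=[D,A,B,G,H,F] q_used=1 → run D
t=8: queue=[D,A,B,G,H,F] q_used=2 → run D
t=9: queue=[A,B,G,H,F] q_used=0 → run A
t=10: queue=[A,B,G,H,F] q_used=1 → run A
t=11: queue=[B,G,H,F] q_used=0 → run B
t=12: queue=[B,G,H,F] q_used=1 → run B
t=13: queue=[B,G,H,F] q_used=2 → run B
t=14: queue=[G,H,F,B] q_used=0 → run G
t=15: queue=[G,H,F,B] q_used=1 → run G
t=16: queue=[G,H,F,B] q_used=2 → run G
t=17: queue=[H,F,B] q_used=0 → run H
t=18: queue=[F,B] q_used=0 → run F
t=19: queue=[F,B] q_used=1 → run F
t=20: queue=[B] q_used=0 → run B
t=21: (idle)
t=22: (idle)
t=23: (idle)
t=24: (idle)
t=25: (idle)
t=26: (idle)

context switches = 9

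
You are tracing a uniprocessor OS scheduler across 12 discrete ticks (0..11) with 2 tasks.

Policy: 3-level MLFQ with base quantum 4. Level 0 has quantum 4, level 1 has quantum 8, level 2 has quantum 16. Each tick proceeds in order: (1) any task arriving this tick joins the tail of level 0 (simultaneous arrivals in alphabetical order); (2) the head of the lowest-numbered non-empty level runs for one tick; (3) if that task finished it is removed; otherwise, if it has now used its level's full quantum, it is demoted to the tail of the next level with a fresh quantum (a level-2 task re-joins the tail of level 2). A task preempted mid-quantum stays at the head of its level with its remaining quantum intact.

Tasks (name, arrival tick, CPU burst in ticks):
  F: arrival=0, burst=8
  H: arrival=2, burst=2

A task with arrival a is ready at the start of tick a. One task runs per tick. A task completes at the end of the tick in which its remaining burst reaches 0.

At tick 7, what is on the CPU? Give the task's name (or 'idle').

running at tick 7 = F

t=0: L0/L1/L2 = F/-/- → run F
t=1: L0/L1/L2 = F/-/- → run F
t=2: L0/L1/L2 = FH/-/- → run F
t=3: L0/L1/L2 = FH/-/- → run F
t=4: L0/L1/L2 = H/F/- → run H
t=5: L0/L1/L2 = H/F/- → run H
t=6: L0/L1/L2 = -/F/- → run F
t=7: L0/L1/L2 = -/F/- → run F
t=8: L0/L1/L2 = -/F/- → run F
t=9: L0/L1/L2 = -/F/- → run F
t=10: (idle)
t=11: (idle)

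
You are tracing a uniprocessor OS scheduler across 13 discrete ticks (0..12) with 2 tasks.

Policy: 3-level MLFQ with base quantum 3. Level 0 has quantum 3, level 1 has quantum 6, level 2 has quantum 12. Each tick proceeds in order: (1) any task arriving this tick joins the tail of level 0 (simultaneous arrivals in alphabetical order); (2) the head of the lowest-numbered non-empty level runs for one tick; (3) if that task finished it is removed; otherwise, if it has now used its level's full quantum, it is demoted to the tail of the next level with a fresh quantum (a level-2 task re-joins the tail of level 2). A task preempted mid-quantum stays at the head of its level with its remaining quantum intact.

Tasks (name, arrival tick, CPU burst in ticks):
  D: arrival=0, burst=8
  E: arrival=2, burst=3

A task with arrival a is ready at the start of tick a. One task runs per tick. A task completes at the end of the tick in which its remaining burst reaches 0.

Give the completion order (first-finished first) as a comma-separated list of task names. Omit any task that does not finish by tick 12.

t=0: L0/L1/L2 = D/-/- → run D
t=1: L0/L1/L2 = D/-/- → run D
t=2: L0/L1/L2 = DE/-/- → run D
t=3: L0/L1/L2 = E/D/- → run E
t=4: L0/L1/L2 = E/D/- → run E
t=5: L0/L1/L2 = E/D/- → run E
t=6: L0/L1/L2 = -/D/- → run D
t=7: L0/L1/L2 = -/D/- → run D
t=8: L0/L1/L2 = -/D/- → run D
t=9: L0/L1/L2 = -/D/- → run D
t=10: L0/L1/L2 = -/D/- → run D
t=11: (idle)
t=12: (idle)

completion order = E, D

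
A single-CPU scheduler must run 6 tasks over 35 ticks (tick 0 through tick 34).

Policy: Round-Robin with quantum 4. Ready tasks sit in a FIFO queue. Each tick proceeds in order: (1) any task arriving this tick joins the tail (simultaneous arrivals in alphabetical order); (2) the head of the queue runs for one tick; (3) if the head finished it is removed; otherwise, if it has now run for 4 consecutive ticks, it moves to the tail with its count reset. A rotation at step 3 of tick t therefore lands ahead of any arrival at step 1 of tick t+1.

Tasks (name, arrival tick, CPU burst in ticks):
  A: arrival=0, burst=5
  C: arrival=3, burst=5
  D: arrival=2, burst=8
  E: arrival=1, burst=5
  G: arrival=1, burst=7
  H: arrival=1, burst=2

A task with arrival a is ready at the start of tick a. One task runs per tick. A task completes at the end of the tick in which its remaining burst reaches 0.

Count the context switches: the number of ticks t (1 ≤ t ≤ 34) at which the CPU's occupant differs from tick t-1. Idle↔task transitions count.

t=0: queue=[A] q_used=0 → run A
t=1: queue=[A,E,G,H] q_used=1 → run A
t=2: queue=[A,E,G,H,D] q_used=2 → run A
t=3: queue=[A,E,G,H,D,C] q_used=3 → run A
t=4: queue=[E,G,H,D,C,A] q_used=0 → run E
t=5: queue=[E,G,H,D,C,A] q_used=1 → run E
t=6: queue=[E,G,H,D,C,A] q_used=2 → run E
t=7: queue=[E,G,H,D,C,A] q_used=3 → run E
t=8: queue=[G,H,D,C,A,E] q_used=0 → run G
t=9: queue=[G,H,D,C,A,E] q_used=1 → run G
t=10: queue=[G,H,D,C,A,E] q_used=2 → run G
t=11: queue=[G,H,D,C,A,E] q_used=3 → run G
t=12: queue=[H,D,C,A,E,G] q_used=0 → run H
t=13: queue=[H,D,C,A,E,G] q_used=1 → run H
t=14: queue=[D,C,A,E,G] q_used=0 → run D
t=15: queue=[D,C,A,E,G] q_used=1 → run D
t=16: queue=[D,C,A,E,G] q_used=2 → run D
t=17: queue=[D,C,A,E,G] q_used=3 → run D
t=18: queue=[C,A,E,G,D] q_used=0 → run C
t=19: queue=[C,A,E,G,D] q_used=1 → run C
t=20: queue=[C,A,E,G,D] q_used=2 → run C
t=21: queue=[C,A,E,G,D] q_used=3 → run C
t=22: queue=[A,E,G,D,C] q_used=0 → run A
t=23: queue=[E,G,D,C] q_used=0 → run E
t=24: queue=[G,D,C] q_used=0 → run G
t=25: queue=[G,D,C] q_used=1 → run G
t=26: queue=[G,D,C] q_used=2 → run G
t=27: queue=[D,C] q_used=0 → run D
t=28: queue=[D,C] q_used=1 → run D
t=29: queue=[D,C] q_used=2 → run D
t=30: queue=[D,C] q_used=3 → run D
t=31: queue=[C] q_used=0 → run C
t=32: (idle)
t=33: (idle)
t=34: (idle)

context switches = 11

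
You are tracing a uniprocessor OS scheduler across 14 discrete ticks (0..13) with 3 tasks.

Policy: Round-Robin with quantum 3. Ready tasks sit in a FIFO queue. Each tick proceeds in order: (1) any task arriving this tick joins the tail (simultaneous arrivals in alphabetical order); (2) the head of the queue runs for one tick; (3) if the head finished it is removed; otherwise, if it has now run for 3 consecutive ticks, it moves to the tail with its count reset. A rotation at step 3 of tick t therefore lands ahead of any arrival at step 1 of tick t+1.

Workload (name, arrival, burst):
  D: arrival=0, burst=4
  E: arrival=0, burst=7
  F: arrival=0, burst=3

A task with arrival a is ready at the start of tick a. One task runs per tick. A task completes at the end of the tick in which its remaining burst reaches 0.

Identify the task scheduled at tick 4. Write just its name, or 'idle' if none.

running at tick 4 = E

t=0: queue=[D,E,F] q_used=0 → run D
t=1: queue=[D,E,F] q_used=1 → run D
t=2: queue=[D,E,F] q_used=2 → run D
t=3: queue=[E,F,D] q_used=0 → run E
t=4: queue=[E,F,D] q_used=1 → run E
t=5: queue=[E,F,D] q_used=2 → run E
t=6: queue=[F,D,E] q_used=0 → run F
t=7: queue=[F,D,E] q_used=1 → run F
t=8: queue=[F,D,E] q_used=2 → run F
t=9: queue=[D,E] q_used=0 → run D
t=10: queue=[E] q_used=0 → run E
t=11: queue=[E] q_used=1 → run E
t=12: queue=[E] q_used=2 → run E
t=13: queue=[E] q_used=0 → run E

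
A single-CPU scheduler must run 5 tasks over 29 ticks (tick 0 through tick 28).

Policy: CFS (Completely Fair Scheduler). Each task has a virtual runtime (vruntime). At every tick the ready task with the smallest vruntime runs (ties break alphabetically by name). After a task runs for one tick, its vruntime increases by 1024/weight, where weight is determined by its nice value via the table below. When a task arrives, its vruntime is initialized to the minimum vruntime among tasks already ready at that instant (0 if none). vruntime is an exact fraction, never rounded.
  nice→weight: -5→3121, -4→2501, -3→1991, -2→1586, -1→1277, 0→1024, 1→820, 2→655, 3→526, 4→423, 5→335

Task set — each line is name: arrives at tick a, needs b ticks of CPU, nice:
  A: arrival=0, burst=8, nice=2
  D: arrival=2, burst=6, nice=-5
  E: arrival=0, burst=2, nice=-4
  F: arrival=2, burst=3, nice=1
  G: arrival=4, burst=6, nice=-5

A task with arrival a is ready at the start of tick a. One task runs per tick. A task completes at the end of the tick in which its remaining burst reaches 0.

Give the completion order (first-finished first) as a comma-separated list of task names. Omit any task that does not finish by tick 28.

completion order = E, D, G, F, A

t=0: vr[A=0 E=0] → run A
t=1: vr[A=1024/655 E=0] → run E
t=2: vr[A=1024/655 D=1024/2501 E=1024/2501 F=1024/2501] → run D
t=3: vr[A=1024/655 D=5756928/7805621 E=1024/2501 F=1024/2501] → run E
t=4: vr[A=1024/655 D=5756928/7805621 F=1024/2501 G=1024/2501] → run F
t=5: vr[A=1024/655 D=5756928/7805621 F=20736/12505 G=1024/2501] → run G
t=6: vr[A=1024/655 D=5756928/7805621 F=20736/12505 G=5756928/7805621] → run D
t=7: vr[A=1024/655 D=8317952/7805621 F=20736/12505 G=5756928/7805621] → run G
t=8: vr[A=1024/655 D=8317952/7805621 F=20736/12505 G=8317952/7805621] → run D
t=9: vr[A=1024/655 D=10878976/7805621 F=20736/12505 G=8317952/7805621] → run G
t=10: vr[A=1024/655 D=10878976/7805621 F=20736/12505 G=10878976/7805621] → run D
t=11: vr[A=1024/655 D=13440000/7805621 F=20736/12505 G=10878976/7805621] → run G
t=12: vr[A=1024/655 D=13440000/7805621 F=20736/12505 G=13440000/7805621] → run A
t=13: vr[A=2048/655 D=13440000/7805621 F=20736/12505 G=13440000/7805621] → run F
t=14: vr[A=2048/655 D=13440000/7805621 F=36352/12505 G=13440000/7805621] → run D
t=15: vr[A=2048/655 D=16001024/7805621 F=36352/12505 G=13440000/7805621] → run G
t=16: vr[A=2048/655 D=16001024/7805621 F=36352/12505 G=16001024/7805621] → run D
t=17: vr[A=2048/655 F=36352/12505 G=16001024/7805621] → run G
t=18: vr[A=2048/655 F=36352/12505] → run F
t=19: vr[A=2048/655] → run A
t=20: vr[A=3072/655] → run A
t=21: vr[A=4096/655] → run A
t=22: vr[A=1024/131] → run A
t=23: vr[A=6144/655] → run A
t=24: vr[A=7168/655] → run A
t=25: (idle)
t=26: (idle)
t=27: (idle)
t=28: (idle)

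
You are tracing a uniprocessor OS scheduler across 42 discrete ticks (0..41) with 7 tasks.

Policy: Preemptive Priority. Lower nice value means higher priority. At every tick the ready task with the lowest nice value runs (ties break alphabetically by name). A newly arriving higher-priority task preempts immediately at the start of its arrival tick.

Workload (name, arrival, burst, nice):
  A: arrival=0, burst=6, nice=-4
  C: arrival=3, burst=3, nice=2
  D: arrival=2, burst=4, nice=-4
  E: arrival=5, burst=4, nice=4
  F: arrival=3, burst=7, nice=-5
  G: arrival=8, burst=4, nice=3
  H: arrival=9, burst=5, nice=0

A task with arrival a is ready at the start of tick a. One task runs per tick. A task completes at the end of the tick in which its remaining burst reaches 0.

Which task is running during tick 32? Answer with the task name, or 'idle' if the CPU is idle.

t=0: ready={A} → run A
t=1: ready={A} → run A
t=2: ready={A,D} → run A
t=3: ready={A,C,D,F} → run F
t=4: ready={A,C,D,F} → run F
t=5: ready={A,C,D,E,F} → run F
t=6: ready={A,C,D,E,F} → run F
t=7: ready={A,C,D,E,F} → run F
t=8: ready={A,C,D,E,F,G} → run F
t=9: ready={A,C,D,E,F,G,H} → run F
t=10: ready={A,C,D,E,G,H} → run A
t=11: ready={A,C,D,E,G,H} → run A
t=12: ready={A,C,D,E,G,H} → run A
t=13: ready={C,D,E,G,H} → run D
t=14: ready={C,D,E,G,H} → run D
t=15: ready={C,D,E,G,H} → run D
t=16: ready={C,D,E,G,H} → run D
t=17: ready={C,E,G,H} → run H
t=18: ready={C,E,G,H} → run H
t=19: ready={C,E,G,H} → run H
t=20: ready={C,E,G,H} → run H
t=21: ready={C,E,G,H} → run H
t=22: ready={C,E,G} → run C
t=23: ready={C,E,G} → run C
t=24: ready={C,E,G} → run C
t=25: ready={E,G} → run G
t=26: ready={E,G} → run G
t=27: ready={E,G} → run G
t=28: ready={E,G} → run G
t=29: ready={E} → run E
t=30: ready={E} → run E
t=31: ready={E} → run E
t=32: ready={E} → run E
t=33: (idle)
t=34: (idle)
t=35: (idle)
t=36: (idle)
t=37: (idle)
t=38: (idle)
t=39: (idle)
t=40: (idle)
t=41: (idle)

running at tick 32 = E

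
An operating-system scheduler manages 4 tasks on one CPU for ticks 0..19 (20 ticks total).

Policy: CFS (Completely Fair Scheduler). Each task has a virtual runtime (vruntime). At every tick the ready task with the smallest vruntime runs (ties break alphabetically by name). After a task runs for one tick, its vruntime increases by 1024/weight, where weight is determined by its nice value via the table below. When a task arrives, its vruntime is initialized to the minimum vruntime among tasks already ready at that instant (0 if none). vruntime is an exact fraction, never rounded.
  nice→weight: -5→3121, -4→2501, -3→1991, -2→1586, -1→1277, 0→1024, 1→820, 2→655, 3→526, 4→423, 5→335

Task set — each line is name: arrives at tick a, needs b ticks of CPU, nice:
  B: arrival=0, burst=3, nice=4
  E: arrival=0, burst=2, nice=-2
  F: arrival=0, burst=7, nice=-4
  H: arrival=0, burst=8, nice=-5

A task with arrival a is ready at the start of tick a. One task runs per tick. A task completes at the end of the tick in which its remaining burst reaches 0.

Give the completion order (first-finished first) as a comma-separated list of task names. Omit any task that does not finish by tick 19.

t=0: vr[B=0 E=0 F=0 H=0] → run B
t=1: vr[B=1024/423 E=0 F=0 H=0] → run E
t=2: vr[B=1024/423 E=512/793 F=0 H=0] → run F
t=3: vr[B=1024/423 E=512/793 F=1024/2501 H=0] → run H
t=4: vr[B=1024/423 E=512/793 F=1024/2501 H=1024/3121] → run H
t=5: vr[B=1024/423 E=512/793 F=1024/2501 H=2048/3121] → run F
t=6: vr[B=1024/423 E=512/793 F=2048/2501 H=2048/3121] → run E
t=7: vr[B=1024/423 F=2048/2501 H=2048/3121] → run H
t=8: vr[B=1024/423 F=2048/2501 H=3072/3121] → run F
t=9: vr[B=1024/423 F=3072/2501 H=3072/3121] → run H
t=10: vr[B=1024/423 F=3072/2501 H=4096/3121] → run F
t=11: vr[B=1024/423 F=4096/2501 H=4096/3121] → run H
t=12: vr[B=1024/423 F=4096/2501 H=5120/3121] → run F
t=13: vr[B=1024/423 F=5120/2501 H=5120/3121] → run H
t=14: vr[B=1024/423 F=5120/2501 H=6144/3121] → run H
t=15: vr[B=1024/423 F=5120/2501 H=7168/3121] → run F
t=16: vr[B=1024/423 F=6144/2501 H=7168/3121] → run H
t=17: vr[B=1024/423 F=6144/2501] → run B
t=18: vr[B=2048/423 F=6144/2501] → run F
t=19: vr[B=2048/423] → run B

completion order = E, H, F, B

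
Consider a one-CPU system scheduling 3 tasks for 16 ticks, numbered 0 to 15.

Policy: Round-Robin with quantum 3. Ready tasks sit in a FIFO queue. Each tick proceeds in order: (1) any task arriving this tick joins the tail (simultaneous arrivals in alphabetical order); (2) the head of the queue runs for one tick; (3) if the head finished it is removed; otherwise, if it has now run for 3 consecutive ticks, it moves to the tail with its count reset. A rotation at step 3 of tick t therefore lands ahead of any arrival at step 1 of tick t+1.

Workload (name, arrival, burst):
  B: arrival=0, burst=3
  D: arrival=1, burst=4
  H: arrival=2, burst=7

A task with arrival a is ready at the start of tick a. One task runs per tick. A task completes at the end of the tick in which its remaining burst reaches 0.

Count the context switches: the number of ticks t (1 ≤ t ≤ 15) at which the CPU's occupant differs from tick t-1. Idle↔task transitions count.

context switches = 5

t=0: queue=[B] q_used=0 → run B
t=1: queue=[B,D] q_used=1 → run B
t=2: queue=[B,D,H] q_used=2 → run B
t=3: queue=[D,H] q_used=0 → run D
t=4: queue=[D,H] q_used=1 → run D
t=5: queue=[D,H] q_used=2 → run D
t=6: queue=[H,D] q_used=0 → run H
t=7: queue=[H,D] q_used=1 → run H
t=8: queue=[H,D] q_used=2 → run H
t=9: queue=[D,H] q_used=0 → run D
t=10: queue=[H] q_used=0 → run H
t=11: queue=[H] q_used=1 → run H
t=12: queue=[H] q_used=2 → run H
t=13: queue=[H] q_used=0 → run H
t=14: (idle)
t=15: (idle)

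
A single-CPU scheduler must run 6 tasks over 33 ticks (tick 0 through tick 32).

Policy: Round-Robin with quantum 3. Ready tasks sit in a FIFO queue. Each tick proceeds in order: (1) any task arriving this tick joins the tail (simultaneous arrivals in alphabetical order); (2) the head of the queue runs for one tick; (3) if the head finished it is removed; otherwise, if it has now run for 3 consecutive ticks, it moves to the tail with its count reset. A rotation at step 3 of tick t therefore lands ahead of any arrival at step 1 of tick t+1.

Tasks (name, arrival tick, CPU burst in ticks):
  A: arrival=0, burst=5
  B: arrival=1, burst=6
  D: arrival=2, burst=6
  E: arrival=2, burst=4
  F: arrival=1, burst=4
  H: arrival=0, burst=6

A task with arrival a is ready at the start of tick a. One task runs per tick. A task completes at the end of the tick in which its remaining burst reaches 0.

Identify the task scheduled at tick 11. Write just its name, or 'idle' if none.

t=0: queue=[A,H] q_used=0 → run A
t=1: queue=[A,H,B,F] q_used=1 → run A
t=2: queue=[A,H,B,F,D,E] q_used=2 → run A
t=3: queue=[H,B,F,D,E,A] q_used=0 → run H
t=4: queue=[H,B,F,D,E,A] q_used=1 → run H
t=5: queue=[H,B,F,D,E,A] q_used=2 → run H
t=6: queue=[B,F,D,E,A,H] q_used=0 → run B
t=7: queue=[B,F,D,E,A,H] q_used=1 → run B
t=8: queue=[B,F,D,E,A,H] q_used=2 → run B
t=9: queue=[F,D,E,A,H,B] q_used=0 → run F
t=10: queue=[F,D,E,A,H,B] q_used=1 → run F
t=11: queue=[F,D,E,A,H,B] q_used=2 → run F
t=12: queue=[D,E,A,H,B,F] q_used=0 → run D
t=13: queue=[D,E,A,H,B,F] q_used=1 → run D
t=14: queue=[D,E,A,H,B,F] q_used=2 → run D
t=15: queue=[E,A,H,B,F,D] q_used=0 → run E
t=16: queue=[E,A,H,B,F,D] q_used=1 → run E
t=17: queue=[E,A,H,B,F,D] q_used=2 → run E
t=18: queue=[A,H,B,F,D,E] q_used=0 → run A
t=19: queue=[A,H,B,F,D,E] q_used=1 → run A
t=20: queue=[H,B,F,D,E] q_used=0 → run H
t=21: queue=[H,B,F,D,E] q_used=1 → run H
t=22: queue=[H,B,F,D,E] q_used=2 → run H
t=23: queue=[B,F,D,E] q_used=0 → run B
t=24: queue=[B,F,D,E] q_used=1 → run B
t=25: queue=[B,F,D,E] q_used=2 → run B
t=26: queue=[F,D,E] q_used=0 → run F
t=27: queue=[D,E] q_used=0 → run D
t=28: queue=[D,E] q_used=1 → run D
t=29: queue=[D,E] q_used=2 → run D
t=30: queue=[E] q_used=0 → run E
t=31: (idle)
t=32: (idle)

running at tick 11 = F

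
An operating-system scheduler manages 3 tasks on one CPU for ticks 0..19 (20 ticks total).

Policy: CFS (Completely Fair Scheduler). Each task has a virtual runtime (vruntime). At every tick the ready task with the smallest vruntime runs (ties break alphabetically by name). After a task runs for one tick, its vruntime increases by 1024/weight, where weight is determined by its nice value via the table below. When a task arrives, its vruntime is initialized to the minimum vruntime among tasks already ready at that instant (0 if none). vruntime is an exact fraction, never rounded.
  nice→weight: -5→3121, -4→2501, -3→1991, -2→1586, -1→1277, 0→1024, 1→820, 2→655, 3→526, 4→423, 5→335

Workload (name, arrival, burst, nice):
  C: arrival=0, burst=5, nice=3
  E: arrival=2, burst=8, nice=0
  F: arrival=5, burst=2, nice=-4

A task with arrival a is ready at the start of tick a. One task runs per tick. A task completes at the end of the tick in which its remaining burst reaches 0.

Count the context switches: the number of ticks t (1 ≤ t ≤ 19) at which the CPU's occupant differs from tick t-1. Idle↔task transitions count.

t=0: vr[C=0] → run C
t=1: vr[C=512/263] → run C
t=2: vr[C=1024/263 E=1024/263] → run C
t=3: vr[C=1536/263 E=1024/263] → run E
t=4: vr[C=1536/263 E=1287/263] → run E
t=5: vr[C=1536/263 E=1550/263 F=1536/263] → run C
t=6: vr[C=2048/263 E=1550/263 F=1536/263] → run F
t=7: vr[C=2048/263 E=1550/263 F=4110848/657763] → run E
t=8: vr[C=2048/263 E=1813/263 F=4110848/657763] → run F
t=9: vr[C=2048/263 E=1813/263] → run E
t=10: vr[C=2048/263 E=2076/263] → run C
t=11: vr[E=2076/263] → run E
t=12: vr[E=2339/263] → run E
t=13: vr[E=2602/263] → run E
t=14: vr[E=2865/263] → run E
t=15: (idle)
t=16: (idle)
t=17: (idle)
t=18: (idle)
t=19: (idle)

context switches = 9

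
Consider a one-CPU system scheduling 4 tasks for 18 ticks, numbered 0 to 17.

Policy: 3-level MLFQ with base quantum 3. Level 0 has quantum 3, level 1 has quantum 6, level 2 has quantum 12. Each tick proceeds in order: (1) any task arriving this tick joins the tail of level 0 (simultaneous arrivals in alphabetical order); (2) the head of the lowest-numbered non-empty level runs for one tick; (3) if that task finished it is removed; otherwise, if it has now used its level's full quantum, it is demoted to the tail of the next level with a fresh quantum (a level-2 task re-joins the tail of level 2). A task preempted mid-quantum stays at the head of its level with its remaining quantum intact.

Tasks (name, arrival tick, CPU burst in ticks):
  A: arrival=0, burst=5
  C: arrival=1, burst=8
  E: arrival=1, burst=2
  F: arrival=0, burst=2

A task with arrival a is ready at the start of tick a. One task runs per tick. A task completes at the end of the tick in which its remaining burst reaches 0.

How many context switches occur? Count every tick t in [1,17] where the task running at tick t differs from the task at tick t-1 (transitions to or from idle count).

context switches = 6

t=0: L0/L1/L2 = AF/-/- → run A
t=1: L0/L1/L2 = AFCE/-/- → run A
t=2: L0/L1/L2 = AFCE/-/- → run A
t=3: L0/L1/L2 = FCE/A/- → run F
t=4: L0/L1/L2 = FCE/A/- → run F
t=5: L0/L1/L2 = CE/A/- → run C
t=6: L0/L1/L2 = CE/A/- → run C
t=7: L0/L1/L2 = CE/A/- → run C
t=8: L0/L1/L2 = E/AC/- → run E
t=9: L0/L1/L2 = E/AC/- → run E
t=10: L0/L1/L2 = -/AC/- → run A
t=11: L0/L1/L2 = -/AC/- → run A
t=12: L0/L1/L2 = -/C/- → run C
t=13: L0/L1/L2 = -/C/- → run C
t=14: L0/L1/L2 = -/C/- → run C
t=15: L0/L1/L2 = -/C/- → run C
t=16: L0/L1/L2 = -/C/- → run C
t=17: (idle)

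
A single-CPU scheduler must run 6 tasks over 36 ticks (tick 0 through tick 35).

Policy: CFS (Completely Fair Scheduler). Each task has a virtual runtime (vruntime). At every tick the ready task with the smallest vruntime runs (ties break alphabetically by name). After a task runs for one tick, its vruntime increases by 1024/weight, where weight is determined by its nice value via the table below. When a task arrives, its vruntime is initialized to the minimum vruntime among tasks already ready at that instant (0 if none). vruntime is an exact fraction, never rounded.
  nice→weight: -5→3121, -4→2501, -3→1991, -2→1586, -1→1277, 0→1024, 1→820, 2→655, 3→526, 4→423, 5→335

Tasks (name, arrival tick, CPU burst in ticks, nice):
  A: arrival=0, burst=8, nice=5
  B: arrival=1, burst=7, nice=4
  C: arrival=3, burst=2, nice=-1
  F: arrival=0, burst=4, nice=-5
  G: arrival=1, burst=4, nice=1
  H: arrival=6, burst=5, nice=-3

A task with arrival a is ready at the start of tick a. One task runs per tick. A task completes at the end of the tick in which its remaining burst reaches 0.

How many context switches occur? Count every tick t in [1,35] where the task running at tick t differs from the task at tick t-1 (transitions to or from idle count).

t=0: vr[A=0 F=0] → run A
t=1: vr[A=1024/335 B=0 F=0 G=0] → run B
t=2: vr[A=1024/335 B=1024/423 F=0 G=0] → run F
t=3: vr[A=1024/335 B=1024/423 C=0 F=1024/3121 G=0] → run C
t=4: vr[A=1024/335 B=1024/423 C=1024/1277 F=1024/3121 G=0] → run G
t=5: vr[A=1024/335 B=1024/423 C=1024/1277 F=1024/3121 G=256/205] → run F
t=6: vr[A=1024/335 B=1024/423 C=1024/1277 F=2048/3121 G=256/205 H=2048/3121] → run F
t=7: vr[A=1024/335 B=1024/423 C=1024/1277 F=3072/3121 G=256/205 H=2048/3121] → run H
t=8: vr[A=1024/335 B=1024/423 C=1024/1277 F=3072/3121 G=256/205 H=7273472/6213911] → run C
t=9: vr[A=1024/335 B=1024/423 F=3072/3121 G=256/205 H=7273472/6213911] → run F
t=10: vr[A=1024/335 B=1024/423 G=256/205 H=7273472/6213911] → run H
t=11: vr[A=1024/335 B=1024/423 G=256/205 H=10469376/6213911] → run G
t=12: vr[A=1024/335 B=1024/423 G=512/205 H=10469376/6213911] → run H
t=13: vr[A=1024/335 B=1024/423 G=512/205 H=13665280/6213911] → run H
t=14: vr[A=1024/335 B=1024/423 G=512/205 H=16861184/6213911] → run B
t=15: vr[A=1024/335 B=2048/423 G=512/205 H=16861184/6213911] → run G
t=16: vr[A=1024/335 B=2048/423 G=768/205 H=16861184/6213911] → run H
t=17: vr[A=1024/335 B=2048/423 G=768/205] → run A
t=18: vr[A=2048/335 B=2048/423 G=768/205] → run G
t=19: vr[A=2048/335 B=2048/423] → run B
t=20: vr[A=2048/335 B=1024/141] → run A
t=21: vr[A=3072/335 B=1024/141] → run B
t=22: vr[A=3072/335 B=4096/423] → run A
t=23: vr[A=4096/335 B=4096/423] → run B
t=24: vr[A=4096/335 B=5120/423] → run B
t=25: vr[A=4096/335 B=2048/141] → run A
t=26: vr[A=1024/67 B=2048/141] → run B
t=27: vr[A=1024/67] → run A
t=28: vr[A=6144/335] → run A
t=29: vr[A=7168/335] → run A
t=30: (idle)
t=31: (idle)
t=32: (idle)
t=33: (idle)
t=34: (idle)
t=35: (idle)

context switches = 25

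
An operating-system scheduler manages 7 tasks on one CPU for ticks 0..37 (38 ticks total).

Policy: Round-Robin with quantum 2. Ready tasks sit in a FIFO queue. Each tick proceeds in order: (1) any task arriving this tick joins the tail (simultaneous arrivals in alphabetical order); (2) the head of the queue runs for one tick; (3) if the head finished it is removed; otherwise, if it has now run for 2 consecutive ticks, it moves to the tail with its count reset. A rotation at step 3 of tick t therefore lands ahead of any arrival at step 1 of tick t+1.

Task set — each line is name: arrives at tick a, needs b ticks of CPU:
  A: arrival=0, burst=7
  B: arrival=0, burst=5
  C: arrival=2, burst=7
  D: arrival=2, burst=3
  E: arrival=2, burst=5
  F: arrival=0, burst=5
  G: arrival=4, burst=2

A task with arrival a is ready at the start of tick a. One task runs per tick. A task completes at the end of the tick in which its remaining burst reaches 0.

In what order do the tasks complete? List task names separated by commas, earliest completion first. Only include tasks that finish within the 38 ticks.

completion order = G, D, B, F, A, E, C

t=0: queue=[A,B,F] q_used=0 → run A
t=1: queue=[A,B,F] q_used=1 → run A
t=2: queue=[B,F,A,C,D,E] q_used=0 → run B
t=3: queue=[B,F,A,C,D,E] q_used=1 → run B
t=4: queue=[F,A,C,D,E,B,G] q_used=0 → run F
t=5: queue=[F,A,C,D,E,B,G] q_used=1 → run F
t=6: queue=[A,C,D,E,B,G,F] q_used=0 → run A
t=7: queue=[A,C,D,E,B,G,F] q_used=1 → run A
t=8: queue=[C,D,E,B,G,F,A] q_used=0 → run C
t=9: queue=[C,D,E,B,G,F,A] q_used=1 → run C
t=10: queue=[D,E,B,G,F,A,C] q_used=0 → run D
t=11: queue=[D,E,B,G,F,A,C] q_used=1 → run D
t=12: queue=[E,B,G,F,A,C,D] q_used=0 → run E
t=13: queue=[E,B,G,F,A,C,D] q_used=1 → run E
t=14: queue=[B,G,F,A,C,D,E] q_used=0 → run B
t=15: queue=[B,G,F,A,C,D,E] q_used=1 → run B
t=16: queue=[G,F,A,C,D,E,B] q_used=0 → run G
t=17: queue=[G,F,A,C,D,E,B] q_used=1 → run G
t=18: queue=[F,A,C,D,E,B] q_used=0 → run F
t=19: queue=[F,A,C,D,E,B] q_used=1 → run F
t=20: queue=[A,C,D,E,B,F] q_used=0 → run A
t=21: queue=[A,C,D,E,B,F] q_used=1 → run A
t=22: queue=[C,D,E,B,F,A] q_used=0 → run C
t=23: queue=[C,D,E,B,F,A] q_used=1 → run C
t=24: queue=[D,E,B,F,A,C] q_used=0 → run D
t=25: queue=[E,B,F,A,C] q_used=0 → run E
t=26: queue=[E,B,F,A,C] q_used=1 → run E
t=27: queue=[B,F,A,C,E] q_used=0 → run B
t=28: queue=[F,A,C,E] q_used=0 → run F
t=29: queue=[A,C,E] q_used=0 → run A
t=30: queue=[C,E] q_used=0 → run C
t=31: queue=[C,E] q_used=1 → run C
t=32: queue=[E,C] q_used=0 → run E
t=33: queue=[C] q_used=0 → run C
t=34: (idle)
t=35: (idle)
t=36: (idle)
t=37: (idle)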